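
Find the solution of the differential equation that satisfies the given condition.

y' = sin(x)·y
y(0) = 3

General solution: y = Ce^(-cos(x))
Applying IC y(0) = 3:
Particular solution: y = 3e^(1-cos(x))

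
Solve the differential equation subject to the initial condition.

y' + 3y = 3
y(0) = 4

General solution: y = 1 + Ce^(-3x)
Applying y(0) = 4: C = 4 - 1 = 3
Particular solution: y = 1 + 3e^(-3x)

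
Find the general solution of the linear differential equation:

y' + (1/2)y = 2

Using integrating factor method:

General solution: y = 4 + Ce^(-x/2)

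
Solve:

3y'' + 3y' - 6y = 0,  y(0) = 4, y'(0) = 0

General solution: y = C₁e^x + C₂e^(-2x)
Applying ICs: C₁ = 8/3, C₂ = 4/3
Particular solution: y = (8/3)e^x + (4/3)e^(-2x)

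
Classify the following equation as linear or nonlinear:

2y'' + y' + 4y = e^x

Linear (y and its derivatives appear to the first power only, no products of y terms)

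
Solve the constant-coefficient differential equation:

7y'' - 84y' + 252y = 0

Characteristic equation: 7r² - 84r + 252 = 0
Divide by 7: r² - 12r + 36 = 0
Factored: (r - 6)² = 0
Repeated root: r = 6
General solution: y = (C₁ + C₂x)e^(6x)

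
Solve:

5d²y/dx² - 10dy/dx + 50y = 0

Characteristic equation: 5r² - 10r + 50 = 0
Divide by 5: r² - 2r + 10 = 0
Roots: r = 1 ± 3i (complex conjugates)
General solution: y = e^x(C₁cos(3x) + C₂sin(3x))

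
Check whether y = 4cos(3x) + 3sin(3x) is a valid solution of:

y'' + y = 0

Verification:
y'' = -36cos(3x) - 27sin(3x)
y'' + y ≠ 0 (frequency mismatch: got 9 instead of 1)

No, it is not a solution.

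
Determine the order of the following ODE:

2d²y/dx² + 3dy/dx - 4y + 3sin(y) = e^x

The order is 2 (highest derivative is of order 2).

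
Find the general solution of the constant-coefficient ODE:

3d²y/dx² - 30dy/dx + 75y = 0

Characteristic equation: 3r² - 30r + 75 = 0
Divide by 3: r² - 10r + 25 = 0
Factored: (r - 5)² = 0
Repeated root: r = 5
General solution: y = (C₁ + C₂x)e^(5x)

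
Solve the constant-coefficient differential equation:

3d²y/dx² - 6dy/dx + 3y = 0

Characteristic equation: 3r² - 6r + 3 = 0
Divide by 3: r² - 2r + 1 = 0
Factored: (r - 1)² = 0
Repeated root: r = 1
General solution: y = (C₁ + C₂x)e^x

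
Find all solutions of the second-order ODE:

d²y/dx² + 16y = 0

Characteristic equation: r² + 16 = 0
Roots: r = ±4i (complex conjugates)
General solution: y = C₁cos(4x) + C₂sin(4x)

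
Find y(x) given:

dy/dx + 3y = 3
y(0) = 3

General solution: y = 1 + Ce^(-3x)
Applying y(0) = 3: C = 3 - 1 = 2
Particular solution: y = 1 + 2e^(-3x)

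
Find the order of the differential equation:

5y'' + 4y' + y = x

The order is 2 (highest derivative is of order 2).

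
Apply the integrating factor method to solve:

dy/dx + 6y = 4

Using integrating factor method:

General solution: y = 2/3 + Ce^(-6x)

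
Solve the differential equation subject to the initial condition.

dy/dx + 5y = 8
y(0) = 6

General solution: y = 8/5 + Ce^(-5x)
Applying y(0) = 6: C = 6 - 8/5 = 22/5
Particular solution: y = 8/5 + (22/5)e^(-5x)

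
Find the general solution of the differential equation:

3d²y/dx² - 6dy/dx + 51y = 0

Characteristic equation: 3r² - 6r + 51 = 0
Divide by 3: r² - 2r + 17 = 0
Roots: r = 1 ± 4i (complex conjugates)
General solution: y = e^x(C₁cos(4x) + C₂sin(4x))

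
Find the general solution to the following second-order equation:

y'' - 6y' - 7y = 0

Characteristic equation: r² - 6r - 7 = 0
Roots: r = 7, -1 (distinct real)
General solution: y = C₁e^(7x) + C₂e^(-x)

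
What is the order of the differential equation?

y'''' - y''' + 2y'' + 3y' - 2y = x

The order is 4 (highest derivative is of order 4).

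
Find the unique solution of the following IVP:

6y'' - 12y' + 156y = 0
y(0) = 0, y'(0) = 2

General solution: y = e^x(C₁cos(5x) + C₂sin(5x))
Complex roots r = 1 ± 5i
Applying ICs: C₁ = 0, C₂ = 2/5
Particular solution: y = e^x((2/5)sin(5x))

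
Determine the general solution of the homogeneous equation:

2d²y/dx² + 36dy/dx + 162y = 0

Characteristic equation: 2r² + 36r + 162 = 0
Divide by 2: r² + 18r + 81 = 0
Factored: (r + 9)² = 0
Repeated root: r = -9
General solution: y = (C₁ + C₂x)e^(-9x)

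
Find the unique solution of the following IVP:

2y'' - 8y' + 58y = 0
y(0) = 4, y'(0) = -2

General solution: y = e^(2x)(C₁cos(5x) + C₂sin(5x))
Complex roots r = 2 ± 5i
Applying ICs: C₁ = 4, C₂ = -2
Particular solution: y = e^(2x)(4cos(5x) - 2sin(5x))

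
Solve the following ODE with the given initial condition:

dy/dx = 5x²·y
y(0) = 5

General solution: y = Ce^(5x³/3)
Applying IC y(0) = 5:
Particular solution: y = 5e^(5x³/3)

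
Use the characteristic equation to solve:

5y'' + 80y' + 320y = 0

Characteristic equation: 5r² + 80r + 320 = 0
Divide by 5: r² + 16r + 64 = 0
Factored: (r + 8)² = 0
Repeated root: r = -8
General solution: y = (C₁ + C₂x)e^(-8x)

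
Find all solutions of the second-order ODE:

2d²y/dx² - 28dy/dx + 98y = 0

Characteristic equation: 2r² - 28r + 98 = 0
Divide by 2: r² - 14r + 49 = 0
Factored: (r - 7)² = 0
Repeated root: r = 7
General solution: y = (C₁ + C₂x)e^(7x)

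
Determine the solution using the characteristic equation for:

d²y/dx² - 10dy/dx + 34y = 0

Characteristic equation: r² - 10r + 34 = 0
Roots: r = 5 ± 3i (complex conjugates)
General solution: y = e^(5x)(C₁cos(3x) + C₂sin(3x))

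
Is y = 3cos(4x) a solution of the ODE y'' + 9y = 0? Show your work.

Verification:
y'' = -48cos(4x)
y'' + 9y ≠ 0 (frequency mismatch: got 16 instead of 9)

No, it is not a solution.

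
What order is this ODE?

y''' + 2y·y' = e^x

The order is 3 (highest derivative is of order 3).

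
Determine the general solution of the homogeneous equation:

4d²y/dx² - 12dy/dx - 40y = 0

Characteristic equation: 4r² - 12r - 40 = 0
Divide by 4: r² - 3r - 10 = 0
Roots: r = 5, -2 (distinct real)
General solution: y = C₁e^(5x) + C₂e^(-2x)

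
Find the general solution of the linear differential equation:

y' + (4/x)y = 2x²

Using integrating factor method:

General solution: y = (2/7)x^3 + Cx^(-4)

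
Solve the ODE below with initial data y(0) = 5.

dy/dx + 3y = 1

General solution: y = 1/3 + Ce^(-3x)
Applying y(0) = 5: C = 5 - 1/3 = 14/3
Particular solution: y = 1/3 + (14/3)e^(-3x)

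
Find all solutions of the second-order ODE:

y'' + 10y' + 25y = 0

Characteristic equation: r² + 10r + 25 = 0
Factored: (r + 5)² = 0
Repeated root: r = -5
General solution: y = (C₁ + C₂x)e^(-5x)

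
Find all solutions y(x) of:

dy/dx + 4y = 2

Using integrating factor method:

General solution: y = 1/2 + Ce^(-4x)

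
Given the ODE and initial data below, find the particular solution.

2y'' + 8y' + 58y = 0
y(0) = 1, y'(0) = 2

General solution: y = e^(-2x)(C₁cos(5x) + C₂sin(5x))
Complex roots r = -2 ± 5i
Applying ICs: C₁ = 1, C₂ = 4/5
Particular solution: y = e^(-2x)(cos(5x) + (4/5)sin(5x))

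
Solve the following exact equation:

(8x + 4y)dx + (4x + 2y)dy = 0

Verify exactness: ∂M/∂y = ∂N/∂x ✓
Find F(x,y) such that ∂F/∂x = M, ∂F/∂y = N
Solution: 4x² + 4xy + y² = C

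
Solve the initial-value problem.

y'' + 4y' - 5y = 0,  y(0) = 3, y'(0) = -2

General solution: y = C₁e^x + C₂e^(-5x)
Applying ICs: C₁ = 13/6, C₂ = 5/6
Particular solution: y = (13/6)e^x + (5/6)e^(-5x)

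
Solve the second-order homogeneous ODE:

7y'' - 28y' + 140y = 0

Characteristic equation: 7r² - 28r + 140 = 0
Divide by 7: r² - 4r + 20 = 0
Roots: r = 2 ± 4i (complex conjugates)
General solution: y = e^(2x)(C₁cos(4x) + C₂sin(4x))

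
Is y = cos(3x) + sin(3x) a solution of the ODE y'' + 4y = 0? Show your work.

Verification:
y'' = -9cos(3x) - 9sin(3x)
y'' + 4y ≠ 0 (frequency mismatch: got 9 instead of 4)

No, it is not a solution.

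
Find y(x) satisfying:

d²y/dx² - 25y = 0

Characteristic equation: r² - 25 = 0
Roots: r = 5, -5 (distinct real)
General solution: y = C₁e^(5x) + C₂e^(-5x)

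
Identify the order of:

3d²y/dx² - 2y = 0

The order is 2 (highest derivative is of order 2).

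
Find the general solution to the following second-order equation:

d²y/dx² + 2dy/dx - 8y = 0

Characteristic equation: r² + 2r - 8 = 0
Roots: r = 2, -4 (distinct real)
General solution: y = C₁e^(2x) + C₂e^(-4x)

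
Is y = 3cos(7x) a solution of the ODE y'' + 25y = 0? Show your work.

Verification:
y'' = -147cos(7x)
y'' + 25y ≠ 0 (frequency mismatch: got 49 instead of 25)

No, it is not a solution.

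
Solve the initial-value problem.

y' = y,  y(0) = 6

General solution: y = Ce^x
Applying IC y(0) = 6:
Particular solution: y = 6e^x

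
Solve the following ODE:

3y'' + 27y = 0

Characteristic equation: 3r² + 27 = 0
Divide by 3: r² + 9 = 0
Roots: r = ±3i (complex conjugates)
General solution: y = C₁cos(3x) + C₂sin(3x)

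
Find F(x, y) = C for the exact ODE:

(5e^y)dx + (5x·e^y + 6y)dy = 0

Verify exactness: ∂M/∂y = ∂N/∂x ✓
Find F(x,y) such that ∂F/∂x = M, ∂F/∂y = N
Solution: 5x·e^y + 3y² = C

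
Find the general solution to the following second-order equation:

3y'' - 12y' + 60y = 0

Characteristic equation: 3r² - 12r + 60 = 0
Divide by 3: r² - 4r + 20 = 0
Roots: r = 2 ± 4i (complex conjugates)
General solution: y = e^(2x)(C₁cos(4x) + C₂sin(4x))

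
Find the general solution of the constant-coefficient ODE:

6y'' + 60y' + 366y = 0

Characteristic equation: 6r² + 60r + 366 = 0
Divide by 6: r² + 10r + 61 = 0
Roots: r = -5 ± 6i (complex conjugates)
General solution: y = e^(-5x)(C₁cos(6x) + C₂sin(6x))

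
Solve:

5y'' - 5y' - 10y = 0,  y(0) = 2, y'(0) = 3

General solution: y = C₁e^(2x) + C₂e^(-x)
Applying ICs: C₁ = 5/3, C₂ = 1/3
Particular solution: y = (5/3)e^(2x) + (1/3)e^(-x)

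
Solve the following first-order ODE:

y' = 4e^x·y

Separating variables and integrating:
ln|y| = 4e^x + C

General solution: y = Ce^(4e^x)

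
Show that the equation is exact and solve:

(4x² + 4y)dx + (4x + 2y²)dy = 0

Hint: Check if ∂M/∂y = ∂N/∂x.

Verify exactness: ∂M/∂y = ∂N/∂x ✓
Find F(x,y) such that ∂F/∂x = M, ∂F/∂y = N
Solution: 4x³/3 + 4xy + 2y³/3 = C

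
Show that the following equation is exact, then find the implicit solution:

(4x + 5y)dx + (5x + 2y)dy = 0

Verify exactness: ∂M/∂y = ∂N/∂x ✓
Find F(x,y) such that ∂F/∂x = M, ∂F/∂y = N
Solution: 2x² + 5xy + y² = C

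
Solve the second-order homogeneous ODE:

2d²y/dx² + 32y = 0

Characteristic equation: 2r² + 32 = 0
Divide by 2: r² + 16 = 0
Roots: r = ±4i (complex conjugates)
General solution: y = C₁cos(4x) + C₂sin(4x)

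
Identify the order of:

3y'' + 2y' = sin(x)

The order is 2 (highest derivative is of order 2).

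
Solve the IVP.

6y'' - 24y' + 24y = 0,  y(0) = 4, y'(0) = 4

General solution: y = (C₁ + C₂x)e^(2x)
Repeated root r = 2
Applying ICs: C₁ = 4, C₂ = -4
Particular solution: y = (4 - 4x)e^(2x)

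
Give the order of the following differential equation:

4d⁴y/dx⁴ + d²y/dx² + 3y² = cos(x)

The order is 4 (highest derivative is of order 4).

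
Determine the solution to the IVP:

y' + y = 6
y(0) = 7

General solution: y = 6 + Ce^(-x)
Applying y(0) = 7: C = 7 - 6 = 1
Particular solution: y = 6 + e^(-x)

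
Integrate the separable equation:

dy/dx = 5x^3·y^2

Separating variables and integrating:
-1/y = 5x^4/4 + C

General solution: y^-1 = (-5/4)x^4 + C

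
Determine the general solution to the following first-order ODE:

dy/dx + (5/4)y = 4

Using integrating factor method:

General solution: y = 16/5 + Ce^(-5x/4)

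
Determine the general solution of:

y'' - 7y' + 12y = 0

Characteristic equation: r² - 7r + 12 = 0
Roots: r = 4, 3 (distinct real)
General solution: y = C₁e^(4x) + C₂e^(3x)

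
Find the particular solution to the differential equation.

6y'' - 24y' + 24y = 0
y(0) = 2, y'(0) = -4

General solution: y = (C₁ + C₂x)e^(2x)
Repeated root r = 2
Applying ICs: C₁ = 2, C₂ = -8
Particular solution: y = (2 - 8x)e^(2x)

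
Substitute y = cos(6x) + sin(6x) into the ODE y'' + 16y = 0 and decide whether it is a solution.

Verification:
y'' = -36cos(6x) - 36sin(6x)
y'' + 16y ≠ 0 (frequency mismatch: got 36 instead of 16)

No, it is not a solution.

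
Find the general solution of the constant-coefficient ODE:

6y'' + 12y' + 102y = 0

Characteristic equation: 6r² + 12r + 102 = 0
Divide by 6: r² + 2r + 17 = 0
Roots: r = -1 ± 4i (complex conjugates)
General solution: y = e^(-x)(C₁cos(4x) + C₂sin(4x))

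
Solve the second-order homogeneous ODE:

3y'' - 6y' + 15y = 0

Characteristic equation: 3r² - 6r + 15 = 0
Divide by 3: r² - 2r + 5 = 0
Roots: r = 1 ± 2i (complex conjugates)
General solution: y = e^x(C₁cos(2x) + C₂sin(2x))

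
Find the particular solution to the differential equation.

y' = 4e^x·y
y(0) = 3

General solution: y = Ce^(4e^x)
Applying IC y(0) = 3:
Particular solution: y = 3e^(4(e^x - 1))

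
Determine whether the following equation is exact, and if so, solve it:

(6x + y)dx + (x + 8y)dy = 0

Verify exactness: ∂M/∂y = ∂N/∂x ✓
Find F(x,y) such that ∂F/∂x = M, ∂F/∂y = N
Solution: 3x² + xy + 4y² = C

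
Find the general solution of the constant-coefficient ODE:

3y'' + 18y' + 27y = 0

Characteristic equation: 3r² + 18r + 27 = 0
Divide by 3: r² + 6r + 9 = 0
Factored: (r + 3)² = 0
Repeated root: r = -3
General solution: y = (C₁ + C₂x)e^(-3x)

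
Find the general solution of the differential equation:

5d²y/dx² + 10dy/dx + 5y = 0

Characteristic equation: 5r² + 10r + 5 = 0
Divide by 5: r² + 2r + 1 = 0
Factored: (r + 1)² = 0
Repeated root: r = -1
General solution: y = (C₁ + C₂x)e^(-x)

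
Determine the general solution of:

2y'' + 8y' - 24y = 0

Characteristic equation: 2r² + 8r - 24 = 0
Divide by 2: r² + 4r - 12 = 0
Roots: r = 2, -6 (distinct real)
General solution: y = C₁e^(2x) + C₂e^(-6x)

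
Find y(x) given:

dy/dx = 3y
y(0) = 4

General solution: y = Ce^(3x)
Applying IC y(0) = 4:
Particular solution: y = 4e^(3x)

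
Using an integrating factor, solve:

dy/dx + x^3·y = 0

Using integrating factor method:

General solution: y = Ce^(-x^4/4)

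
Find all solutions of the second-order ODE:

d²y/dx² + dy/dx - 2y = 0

Characteristic equation: r² + r - 2 = 0
Roots: r = 1, -2 (distinct real)
General solution: y = C₁e^x + C₂e^(-2x)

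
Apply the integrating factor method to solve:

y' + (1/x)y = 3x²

Using integrating factor method:

General solution: y = (3/4)x^3 + C/x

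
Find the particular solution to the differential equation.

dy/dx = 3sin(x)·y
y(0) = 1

General solution: y = Ce^(-3cos(x))
Applying IC y(0) = 1:
Particular solution: y = e^(3(1-cos(x)))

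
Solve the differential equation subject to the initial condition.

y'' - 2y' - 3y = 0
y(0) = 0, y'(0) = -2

General solution: y = C₁e^(3x) + C₂e^(-x)
Applying ICs: C₁ = -1/2, C₂ = 1/2
Particular solution: y = -(1/2)e^(3x) + (1/2)e^(-x)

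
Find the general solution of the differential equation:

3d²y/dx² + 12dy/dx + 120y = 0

Characteristic equation: 3r² + 12r + 120 = 0
Divide by 3: r² + 4r + 40 = 0
Roots: r = -2 ± 6i (complex conjugates)
General solution: y = e^(-2x)(C₁cos(6x) + C₂sin(6x))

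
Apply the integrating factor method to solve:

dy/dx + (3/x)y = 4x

Using integrating factor method:

General solution: y = (4/5)x^2 + Cx^(-3)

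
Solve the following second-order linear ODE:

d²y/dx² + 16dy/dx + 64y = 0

Characteristic equation: r² + 16r + 64 = 0
Factored: (r + 8)² = 0
Repeated root: r = -8
General solution: y = (C₁ + C₂x)e^(-8x)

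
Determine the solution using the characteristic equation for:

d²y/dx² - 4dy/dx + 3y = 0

Characteristic equation: r² - 4r + 3 = 0
Roots: r = 3, 1 (distinct real)
General solution: y = C₁e^(3x) + C₂e^x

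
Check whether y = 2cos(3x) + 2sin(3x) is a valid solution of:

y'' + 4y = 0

Verification:
y'' = -18cos(3x) - 18sin(3x)
y'' + 4y ≠ 0 (frequency mismatch: got 9 instead of 4)

No, it is not a solution.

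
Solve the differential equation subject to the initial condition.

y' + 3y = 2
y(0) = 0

General solution: y = 2/3 + Ce^(-3x)
Applying y(0) = 0: C = 0 - 2/3 = -2/3
Particular solution: y = 2/3 - (2/3)e^(-3x)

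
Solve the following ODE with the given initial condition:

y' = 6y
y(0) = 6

General solution: y = Ce^(6x)
Applying IC y(0) = 6:
Particular solution: y = 6e^(6x)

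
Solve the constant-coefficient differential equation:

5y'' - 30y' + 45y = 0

Characteristic equation: 5r² - 30r + 45 = 0
Divide by 5: r² - 6r + 9 = 0
Factored: (r - 3)² = 0
Repeated root: r = 3
General solution: y = (C₁ + C₂x)e^(3x)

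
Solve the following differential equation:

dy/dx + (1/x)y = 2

Using integrating factor method:

General solution: y = x + C/x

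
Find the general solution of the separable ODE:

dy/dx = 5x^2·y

Separating variables and integrating:
ln|y| = 5x^3/3 + C

General solution: y = Ce^(5x^3/3)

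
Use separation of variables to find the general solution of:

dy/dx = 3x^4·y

Separating variables and integrating:
ln|y| = 3x^5/5 + C

General solution: y = Ce^(3x^5/5)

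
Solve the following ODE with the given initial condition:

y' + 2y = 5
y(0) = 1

General solution: y = 5/2 + Ce^(-2x)
Applying y(0) = 1: C = 1 - 5/2 = -3/2
Particular solution: y = 5/2 - (3/2)e^(-2x)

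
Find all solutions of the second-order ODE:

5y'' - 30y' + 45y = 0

Characteristic equation: 5r² - 30r + 45 = 0
Divide by 5: r² - 6r + 9 = 0
Factored: (r - 3)² = 0
Repeated root: r = 3
General solution: y = (C₁ + C₂x)e^(3x)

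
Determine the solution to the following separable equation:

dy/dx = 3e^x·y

Separating variables and integrating:
ln|y| = 3e^x + C

General solution: y = Ce^(3e^x)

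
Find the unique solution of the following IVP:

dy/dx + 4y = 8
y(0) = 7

General solution: y = 2 + Ce^(-4x)
Applying y(0) = 7: C = 7 - 2 = 5
Particular solution: y = 2 + 5e^(-4x)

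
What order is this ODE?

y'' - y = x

The order is 2 (highest derivative is of order 2).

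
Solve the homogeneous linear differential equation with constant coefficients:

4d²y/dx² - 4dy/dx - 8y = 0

Characteristic equation: 4r² - 4r - 8 = 0
Divide by 4: r² - r - 2 = 0
Roots: r = 2, -1 (distinct real)
General solution: y = C₁e^(2x) + C₂e^(-x)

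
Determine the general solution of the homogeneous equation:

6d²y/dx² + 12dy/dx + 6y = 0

Characteristic equation: 6r² + 12r + 6 = 0
Divide by 6: r² + 2r + 1 = 0
Factored: (r + 1)² = 0
Repeated root: r = -1
General solution: y = (C₁ + C₂x)e^(-x)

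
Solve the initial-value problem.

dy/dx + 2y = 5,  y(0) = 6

General solution: y = 5/2 + Ce^(-2x)
Applying y(0) = 6: C = 6 - 5/2 = 7/2
Particular solution: y = 5/2 + (7/2)e^(-2x)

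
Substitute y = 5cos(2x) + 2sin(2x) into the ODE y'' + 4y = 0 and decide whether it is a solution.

Verification:
y'' = -20cos(2x) - 8sin(2x)
y'' + 4y = 0 ✓

Yes, it is a solution.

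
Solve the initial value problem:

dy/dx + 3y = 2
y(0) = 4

General solution: y = 2/3 + Ce^(-3x)
Applying y(0) = 4: C = 4 - 2/3 = 10/3
Particular solution: y = 2/3 + (10/3)e^(-3x)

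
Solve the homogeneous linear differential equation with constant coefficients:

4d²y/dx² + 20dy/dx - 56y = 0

Characteristic equation: 4r² + 20r - 56 = 0
Divide by 4: r² + 5r - 14 = 0
Roots: r = 2, -7 (distinct real)
General solution: y = C₁e^(2x) + C₂e^(-7x)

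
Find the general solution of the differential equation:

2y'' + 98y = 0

Characteristic equation: 2r² + 98 = 0
Divide by 2: r² + 49 = 0
Roots: r = ±7i (complex conjugates)
General solution: y = C₁cos(7x) + C₂sin(7x)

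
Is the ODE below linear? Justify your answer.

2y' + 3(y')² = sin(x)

No. Nonlinear ((y')² term)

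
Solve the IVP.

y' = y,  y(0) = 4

General solution: y = Ce^x
Applying IC y(0) = 4:
Particular solution: y = 4e^x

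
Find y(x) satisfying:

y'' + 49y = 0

Characteristic equation: r² + 49 = 0
Roots: r = ±7i (complex conjugates)
General solution: y = C₁cos(7x) + C₂sin(7x)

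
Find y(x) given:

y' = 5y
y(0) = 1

General solution: y = Ce^(5x)
Applying IC y(0) = 1:
Particular solution: y = e^(5x)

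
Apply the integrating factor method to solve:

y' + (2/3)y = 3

Using integrating factor method:

General solution: y = 9/2 + Ce^(-2x/3)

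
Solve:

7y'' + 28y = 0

Characteristic equation: 7r² + 28 = 0
Divide by 7: r² + 4 = 0
Roots: r = ±2i (complex conjugates)
General solution: y = C₁cos(2x) + C₂sin(2x)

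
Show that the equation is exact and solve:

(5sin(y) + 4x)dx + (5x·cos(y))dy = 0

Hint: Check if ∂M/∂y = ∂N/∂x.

Verify exactness: ∂M/∂y = ∂N/∂x ✓
Find F(x,y) such that ∂F/∂x = M, ∂F/∂y = N
Solution: 5x·sin(y) + 2x² = C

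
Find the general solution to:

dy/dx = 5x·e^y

Separating variables and integrating:
-e^(-y) = 5x²/2 + C

General solution: y = -ln(C - 5x²/2)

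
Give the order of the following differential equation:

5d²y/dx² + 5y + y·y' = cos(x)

The order is 2 (highest derivative is of order 2).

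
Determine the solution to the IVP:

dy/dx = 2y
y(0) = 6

General solution: y = Ce^(2x)
Applying IC y(0) = 6:
Particular solution: y = 6e^(2x)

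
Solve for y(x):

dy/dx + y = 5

Using integrating factor method:

General solution: y = 5 + Ce^(-x)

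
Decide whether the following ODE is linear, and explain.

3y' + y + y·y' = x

Nonlinear (product y·y')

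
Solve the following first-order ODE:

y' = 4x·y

Separating variables and integrating:
ln|y| = 2x^2 + C

General solution: y = Ce^(2x^2)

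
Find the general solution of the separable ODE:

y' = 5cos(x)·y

Separating variables and integrating:
ln|y| = 5sin(x) + C

General solution: y = Ce^(5sin(x))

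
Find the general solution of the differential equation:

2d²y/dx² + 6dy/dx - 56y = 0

Characteristic equation: 2r² + 6r - 56 = 0
Divide by 2: r² + 3r - 28 = 0
Roots: r = 4, -7 (distinct real)
General solution: y = C₁e^(4x) + C₂e^(-7x)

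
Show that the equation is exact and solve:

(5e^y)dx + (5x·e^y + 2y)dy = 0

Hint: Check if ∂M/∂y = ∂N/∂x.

Verify exactness: ∂M/∂y = ∂N/∂x ✓
Find F(x,y) such that ∂F/∂x = M, ∂F/∂y = N
Solution: 5x·e^y + y² = C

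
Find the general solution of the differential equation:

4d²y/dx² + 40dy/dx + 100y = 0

Characteristic equation: 4r² + 40r + 100 = 0
Divide by 4: r² + 10r + 25 = 0
Factored: (r + 5)² = 0
Repeated root: r = -5
General solution: y = (C₁ + C₂x)e^(-5x)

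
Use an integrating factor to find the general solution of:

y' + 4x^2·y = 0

Using integrating factor method:

General solution: y = Ce^(-4x^3/3)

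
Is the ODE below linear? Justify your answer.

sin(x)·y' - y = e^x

Yes. Linear (y and its derivatives appear to the first power only, no products of y terms)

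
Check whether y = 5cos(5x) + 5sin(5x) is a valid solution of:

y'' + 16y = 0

Verification:
y'' = -125cos(5x) - 125sin(5x)
y'' + 16y ≠ 0 (frequency mismatch: got 25 instead of 16)

No, it is not a solution.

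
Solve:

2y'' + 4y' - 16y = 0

Characteristic equation: 2r² + 4r - 16 = 0
Divide by 2: r² + 2r - 8 = 0
Roots: r = 2, -4 (distinct real)
General solution: y = C₁e^(2x) + C₂e^(-4x)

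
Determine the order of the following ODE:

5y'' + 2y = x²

The order is 2 (highest derivative is of order 2).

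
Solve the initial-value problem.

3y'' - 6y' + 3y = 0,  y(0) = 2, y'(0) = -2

General solution: y = (C₁ + C₂x)e^x
Repeated root r = 1
Applying ICs: C₁ = 2, C₂ = -4
Particular solution: y = (2 - 4x)e^x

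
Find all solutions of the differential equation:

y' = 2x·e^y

Separating variables and integrating:
-e^(-y) = x² + C

General solution: y = -ln(C - x²)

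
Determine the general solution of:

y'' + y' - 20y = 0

Characteristic equation: r² + r - 20 = 0
Roots: r = 4, -5 (distinct real)
General solution: y = C₁e^(4x) + C₂e^(-5x)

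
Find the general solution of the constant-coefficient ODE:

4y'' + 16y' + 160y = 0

Characteristic equation: 4r² + 16r + 160 = 0
Divide by 4: r² + 4r + 40 = 0
Roots: r = -2 ± 6i (complex conjugates)
General solution: y = e^(-2x)(C₁cos(6x) + C₂sin(6x))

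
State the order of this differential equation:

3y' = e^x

The order is 1 (highest derivative is of order 1).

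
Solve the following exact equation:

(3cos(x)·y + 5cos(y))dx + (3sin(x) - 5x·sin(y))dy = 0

Verify exactness: ∂M/∂y = ∂N/∂x ✓
Find F(x,y) such that ∂F/∂x = M, ∂F/∂y = N
Solution: 3sin(x)·y + 5x·cos(y) = C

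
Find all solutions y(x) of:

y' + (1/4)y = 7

Using integrating factor method:

General solution: y = 28 + Ce^(-x/4)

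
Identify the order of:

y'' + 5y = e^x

The order is 2 (highest derivative is of order 2).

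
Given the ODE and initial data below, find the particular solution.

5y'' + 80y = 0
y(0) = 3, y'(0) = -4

General solution: y = C₁cos(4x) + C₂sin(4x)
Complex roots r = ±4i
Applying ICs: C₁ = 3, C₂ = -1
Particular solution: y = 3cos(4x) - sin(4x)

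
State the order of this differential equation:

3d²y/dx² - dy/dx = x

The order is 2 (highest derivative is of order 2).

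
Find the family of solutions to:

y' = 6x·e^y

Separating variables and integrating:
-e^(-y) = 3x² + C

General solution: y = -ln(C - 3x²)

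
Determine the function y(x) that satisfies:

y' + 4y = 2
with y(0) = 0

General solution: y = 1/2 + Ce^(-4x)
Applying y(0) = 0: C = 0 - 1/2 = -1/2
Particular solution: y = 1/2 - (1/2)e^(-4x)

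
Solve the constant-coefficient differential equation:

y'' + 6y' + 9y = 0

Characteristic equation: r² + 6r + 9 = 0
Factored: (r + 3)² = 0
Repeated root: r = -3
General solution: y = (C₁ + C₂x)e^(-3x)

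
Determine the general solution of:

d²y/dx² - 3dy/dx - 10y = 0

Characteristic equation: r² - 3r - 10 = 0
Roots: r = 5, -2 (distinct real)
General solution: y = C₁e^(5x) + C₂e^(-2x)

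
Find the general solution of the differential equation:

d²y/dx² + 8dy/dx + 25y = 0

Characteristic equation: r² + 8r + 25 = 0
Roots: r = -4 ± 3i (complex conjugates)
General solution: y = e^(-4x)(C₁cos(3x) + C₂sin(3x))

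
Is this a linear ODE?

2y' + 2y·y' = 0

No. Nonlinear (product y·y')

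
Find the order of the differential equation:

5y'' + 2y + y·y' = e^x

The order is 2 (highest derivative is of order 2).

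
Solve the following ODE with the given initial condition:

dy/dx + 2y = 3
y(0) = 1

General solution: y = 3/2 + Ce^(-2x)
Applying y(0) = 1: C = 1 - 3/2 = -1/2
Particular solution: y = 3/2 - (1/2)e^(-2x)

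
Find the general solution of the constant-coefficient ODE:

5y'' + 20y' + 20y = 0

Characteristic equation: 5r² + 20r + 20 = 0
Divide by 5: r² + 4r + 4 = 0
Factored: (r + 2)² = 0
Repeated root: r = -2
General solution: y = (C₁ + C₂x)e^(-2x)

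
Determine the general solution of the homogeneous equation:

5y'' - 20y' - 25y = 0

Characteristic equation: 5r² - 20r - 25 = 0
Divide by 5: r² - 4r - 5 = 0
Roots: r = 5, -1 (distinct real)
General solution: y = C₁e^(5x) + C₂e^(-x)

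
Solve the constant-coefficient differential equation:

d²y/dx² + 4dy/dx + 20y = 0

Characteristic equation: r² + 4r + 20 = 0
Roots: r = -2 ± 4i (complex conjugates)
General solution: y = e^(-2x)(C₁cos(4x) + C₂sin(4x))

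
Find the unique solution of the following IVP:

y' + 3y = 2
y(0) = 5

General solution: y = 2/3 + Ce^(-3x)
Applying y(0) = 5: C = 5 - 2/3 = 13/3
Particular solution: y = 2/3 + (13/3)e^(-3x)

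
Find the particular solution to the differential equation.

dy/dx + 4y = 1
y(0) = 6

General solution: y = 1/4 + Ce^(-4x)
Applying y(0) = 6: C = 6 - 1/4 = 23/4
Particular solution: y = 1/4 + (23/4)e^(-4x)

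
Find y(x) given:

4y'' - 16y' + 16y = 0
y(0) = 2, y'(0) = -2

General solution: y = (C₁ + C₂x)e^(2x)
Repeated root r = 2
Applying ICs: C₁ = 2, C₂ = -6
Particular solution: y = (2 - 6x)e^(2x)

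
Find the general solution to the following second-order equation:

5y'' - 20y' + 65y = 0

Characteristic equation: 5r² - 20r + 65 = 0
Divide by 5: r² - 4r + 13 = 0
Roots: r = 2 ± 3i (complex conjugates)
General solution: y = e^(2x)(C₁cos(3x) + C₂sin(3x))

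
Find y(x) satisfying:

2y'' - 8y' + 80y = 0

Characteristic equation: 2r² - 8r + 80 = 0
Divide by 2: r² - 4r + 40 = 0
Roots: r = 2 ± 6i (complex conjugates)
General solution: y = e^(2x)(C₁cos(6x) + C₂sin(6x))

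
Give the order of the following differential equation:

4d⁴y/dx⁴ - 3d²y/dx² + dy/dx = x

The order is 4 (highest derivative is of order 4).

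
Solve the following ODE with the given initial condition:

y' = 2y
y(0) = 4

General solution: y = Ce^(2x)
Applying IC y(0) = 4:
Particular solution: y = 4e^(2x)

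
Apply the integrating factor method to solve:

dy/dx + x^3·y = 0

Using integrating factor method:

General solution: y = Ce^(-x^4/4)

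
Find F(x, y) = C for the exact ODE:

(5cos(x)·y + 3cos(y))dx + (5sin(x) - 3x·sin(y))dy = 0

Verify exactness: ∂M/∂y = ∂N/∂x ✓
Find F(x,y) such that ∂F/∂x = M, ∂F/∂y = N
Solution: 5sin(x)·y + 3x·cos(y) = C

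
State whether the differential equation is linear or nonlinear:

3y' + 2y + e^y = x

Nonlinear (e^y is nonlinear in y)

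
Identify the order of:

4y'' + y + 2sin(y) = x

The order is 2 (highest derivative is of order 2).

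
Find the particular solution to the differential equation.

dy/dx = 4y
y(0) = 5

General solution: y = Ce^(4x)
Applying IC y(0) = 5:
Particular solution: y = 5e^(4x)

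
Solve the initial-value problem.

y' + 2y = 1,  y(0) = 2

General solution: y = 1/2 + Ce^(-2x)
Applying y(0) = 2: C = 2 - 1/2 = 3/2
Particular solution: y = 1/2 + (3/2)e^(-2x)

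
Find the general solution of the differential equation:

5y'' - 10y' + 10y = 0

Characteristic equation: 5r² - 10r + 10 = 0
Divide by 5: r² - 2r + 2 = 0
Roots: r = 1 ± i (complex conjugates)
General solution: y = e^x(C₁cos(x) + C₂sin(x))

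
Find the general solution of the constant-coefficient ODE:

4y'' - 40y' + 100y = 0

Characteristic equation: 4r² - 40r + 100 = 0
Divide by 4: r² - 10r + 25 = 0
Factored: (r - 5)² = 0
Repeated root: r = 5
General solution: y = (C₁ + C₂x)e^(5x)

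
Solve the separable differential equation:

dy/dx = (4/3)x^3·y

Separating variables and integrating:
ln|y| = x^4/3 + C

General solution: y = Ce^(x^4/3)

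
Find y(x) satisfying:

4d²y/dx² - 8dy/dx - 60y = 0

Characteristic equation: 4r² - 8r - 60 = 0
Divide by 4: r² - 2r - 15 = 0
Roots: r = 5, -3 (distinct real)
General solution: y = C₁e^(5x) + C₂e^(-3x)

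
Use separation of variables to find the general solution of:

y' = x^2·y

Separating variables and integrating:
ln|y| = x^3/3 + C

General solution: y = Ce^(x^3/3)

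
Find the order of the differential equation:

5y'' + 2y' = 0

The order is 2 (highest derivative is of order 2).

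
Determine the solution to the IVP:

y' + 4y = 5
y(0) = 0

General solution: y = 5/4 + Ce^(-4x)
Applying y(0) = 0: C = 0 - 5/4 = -5/4
Particular solution: y = 5/4 - (5/4)e^(-4x)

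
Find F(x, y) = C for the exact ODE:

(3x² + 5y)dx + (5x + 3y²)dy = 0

Verify exactness: ∂M/∂y = ∂N/∂x ✓
Find F(x,y) such that ∂F/∂x = M, ∂F/∂y = N
Solution: x³ + 5xy + y³ = C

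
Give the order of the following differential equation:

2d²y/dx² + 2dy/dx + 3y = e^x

The order is 2 (highest derivative is of order 2).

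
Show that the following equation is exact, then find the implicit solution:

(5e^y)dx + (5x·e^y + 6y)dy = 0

Verify exactness: ∂M/∂y = ∂N/∂x ✓
Find F(x,y) such that ∂F/∂x = M, ∂F/∂y = N
Solution: 5x·e^y + 3y² = C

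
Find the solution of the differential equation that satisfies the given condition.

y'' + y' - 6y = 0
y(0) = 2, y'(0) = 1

General solution: y = C₁e^(2x) + C₂e^(-3x)
Applying ICs: C₁ = 7/5, C₂ = 3/5
Particular solution: y = (7/5)e^(2x) + (3/5)e^(-3x)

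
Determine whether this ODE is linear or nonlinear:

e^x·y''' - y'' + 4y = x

Linear (y and its derivatives appear to the first power only, no products of y terms)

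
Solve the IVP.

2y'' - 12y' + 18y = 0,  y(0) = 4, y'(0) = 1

General solution: y = (C₁ + C₂x)e^(3x)
Repeated root r = 3
Applying ICs: C₁ = 4, C₂ = -11
Particular solution: y = (4 - 11x)e^(3x)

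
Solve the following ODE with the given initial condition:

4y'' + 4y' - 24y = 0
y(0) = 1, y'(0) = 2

General solution: y = C₁e^(2x) + C₂e^(-3x)
Applying ICs: C₁ = 1, C₂ = 0
Particular solution: y = e^(2x)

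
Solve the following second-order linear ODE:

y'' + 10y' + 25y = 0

Characteristic equation: r² + 10r + 25 = 0
Factored: (r + 5)² = 0
Repeated root: r = -5
General solution: y = (C₁ + C₂x)e^(-5x)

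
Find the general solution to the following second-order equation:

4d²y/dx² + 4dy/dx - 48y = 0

Characteristic equation: 4r² + 4r - 48 = 0
Divide by 4: r² + r - 12 = 0
Roots: r = 3, -4 (distinct real)
General solution: y = C₁e^(3x) + C₂e^(-4x)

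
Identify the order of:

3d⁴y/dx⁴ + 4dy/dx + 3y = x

The order is 4 (highest derivative is of order 4).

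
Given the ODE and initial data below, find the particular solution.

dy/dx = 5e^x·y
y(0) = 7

General solution: y = Ce^(5e^x)
Applying IC y(0) = 7:
Particular solution: y = 7e^(5(e^x - 1))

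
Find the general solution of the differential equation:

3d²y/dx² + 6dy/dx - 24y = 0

Characteristic equation: 3r² + 6r - 24 = 0
Divide by 3: r² + 2r - 8 = 0
Roots: r = 2, -4 (distinct real)
General solution: y = C₁e^(2x) + C₂e^(-4x)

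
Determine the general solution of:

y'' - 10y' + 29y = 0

Characteristic equation: r² - 10r + 29 = 0
Roots: r = 5 ± 2i (complex conjugates)
General solution: y = e^(5x)(C₁cos(2x) + C₂sin(2x))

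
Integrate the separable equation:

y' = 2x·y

Separating variables and integrating:
ln|y| = x^2 + C

General solution: y = Ce^(x^2)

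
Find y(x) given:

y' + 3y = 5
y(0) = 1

General solution: y = 5/3 + Ce^(-3x)
Applying y(0) = 1: C = 1 - 5/3 = -2/3
Particular solution: y = 5/3 - (2/3)e^(-3x)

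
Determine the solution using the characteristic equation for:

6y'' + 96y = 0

Characteristic equation: 6r² + 96 = 0
Divide by 6: r² + 16 = 0
Roots: r = ±4i (complex conjugates)
General solution: y = C₁cos(4x) + C₂sin(4x)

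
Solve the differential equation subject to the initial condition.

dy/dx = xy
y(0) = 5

General solution: y = Ce^(x²/2)
Applying IC y(0) = 5:
Particular solution: y = 5e^(x²/2)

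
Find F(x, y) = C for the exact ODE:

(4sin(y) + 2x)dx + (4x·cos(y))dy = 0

Verify exactness: ∂M/∂y = ∂N/∂x ✓
Find F(x,y) such that ∂F/∂x = M, ∂F/∂y = N
Solution: 4x·sin(y) + x² = C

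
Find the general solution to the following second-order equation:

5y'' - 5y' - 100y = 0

Characteristic equation: 5r² - 5r - 100 = 0
Divide by 5: r² - r - 20 = 0
Roots: r = 5, -4 (distinct real)
General solution: y = C₁e^(5x) + C₂e^(-4x)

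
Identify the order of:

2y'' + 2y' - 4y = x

The order is 2 (highest derivative is of order 2).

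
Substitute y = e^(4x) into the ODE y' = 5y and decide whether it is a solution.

Verification:
y = e^(4x)
y' = 4e^(4x)
But 5y = 5e^(4x)
y' ≠ 5y — the derivative does not match

No, it is not a solution.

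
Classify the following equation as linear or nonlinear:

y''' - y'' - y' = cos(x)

Linear (y and its derivatives appear to the first power only, no products of y terms)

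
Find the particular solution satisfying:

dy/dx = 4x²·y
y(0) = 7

General solution: y = Ce^(4x³/3)
Applying IC y(0) = 7:
Particular solution: y = 7e^(4x³/3)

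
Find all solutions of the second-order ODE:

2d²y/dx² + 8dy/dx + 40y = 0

Characteristic equation: 2r² + 8r + 40 = 0
Divide by 2: r² + 4r + 20 = 0
Roots: r = -2 ± 4i (complex conjugates)
General solution: y = e^(-2x)(C₁cos(4x) + C₂sin(4x))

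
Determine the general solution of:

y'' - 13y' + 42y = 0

Characteristic equation: r² - 13r + 42 = 0
Roots: r = 6, 7 (distinct real)
General solution: y = C₁e^(6x) + C₂e^(7x)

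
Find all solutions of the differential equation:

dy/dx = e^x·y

Separating variables and integrating:
ln|y| = e^x + C

General solution: y = Ce^(e^x)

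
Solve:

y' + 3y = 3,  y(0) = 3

General solution: y = 1 + Ce^(-3x)
Applying y(0) = 3: C = 3 - 1 = 2
Particular solution: y = 1 + 2e^(-3x)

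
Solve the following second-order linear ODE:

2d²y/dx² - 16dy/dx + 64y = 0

Characteristic equation: 2r² - 16r + 64 = 0
Divide by 2: r² - 8r + 32 = 0
Roots: r = 4 ± 4i (complex conjugates)
General solution: y = e^(4x)(C₁cos(4x) + C₂sin(4x))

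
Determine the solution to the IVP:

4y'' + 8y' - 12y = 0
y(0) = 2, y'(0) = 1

General solution: y = C₁e^x + C₂e^(-3x)
Applying ICs: C₁ = 7/4, C₂ = 1/4
Particular solution: y = (7/4)e^x + (1/4)e^(-3x)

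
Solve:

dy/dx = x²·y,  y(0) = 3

General solution: y = Ce^(x³/3)
Applying IC y(0) = 3:
Particular solution: y = 3e^(x³/3)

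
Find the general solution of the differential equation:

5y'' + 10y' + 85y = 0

Characteristic equation: 5r² + 10r + 85 = 0
Divide by 5: r² + 2r + 17 = 0
Roots: r = -1 ± 4i (complex conjugates)
General solution: y = e^(-x)(C₁cos(4x) + C₂sin(4x))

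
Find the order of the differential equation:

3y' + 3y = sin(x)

The order is 1 (highest derivative is of order 1).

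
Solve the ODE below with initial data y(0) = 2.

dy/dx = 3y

General solution: y = Ce^(3x)
Applying IC y(0) = 2:
Particular solution: y = 2e^(3x)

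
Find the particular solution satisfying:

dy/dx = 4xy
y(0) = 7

General solution: y = Ce^(2x²)
Applying IC y(0) = 7:
Particular solution: y = 7e^(2x²)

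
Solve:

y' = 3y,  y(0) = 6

General solution: y = Ce^(3x)
Applying IC y(0) = 6:
Particular solution: y = 6e^(3x)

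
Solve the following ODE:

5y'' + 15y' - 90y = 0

Characteristic equation: 5r² + 15r - 90 = 0
Divide by 5: r² + 3r - 18 = 0
Roots: r = 3, -6 (distinct real)
General solution: y = C₁e^(3x) + C₂e^(-6x)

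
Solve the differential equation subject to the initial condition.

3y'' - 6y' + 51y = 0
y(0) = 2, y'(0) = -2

General solution: y = e^x(C₁cos(4x) + C₂sin(4x))
Complex roots r = 1 ± 4i
Applying ICs: C₁ = 2, C₂ = -1
Particular solution: y = e^x(2cos(4x) - sin(4x))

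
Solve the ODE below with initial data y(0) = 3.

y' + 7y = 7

General solution: y = 1 + Ce^(-7x)
Applying y(0) = 3: C = 3 - 1 = 2
Particular solution: y = 1 + 2e^(-7x)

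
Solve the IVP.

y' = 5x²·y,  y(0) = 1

General solution: y = Ce^(5x³/3)
Applying IC y(0) = 1:
Particular solution: y = e^(5x³/3)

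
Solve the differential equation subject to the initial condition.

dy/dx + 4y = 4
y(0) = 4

General solution: y = 1 + Ce^(-4x)
Applying y(0) = 4: C = 4 - 1 = 3
Particular solution: y = 1 + 3e^(-4x)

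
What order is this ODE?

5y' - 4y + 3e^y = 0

The order is 1 (highest derivative is of order 1).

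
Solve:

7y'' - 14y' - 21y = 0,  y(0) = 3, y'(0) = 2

General solution: y = C₁e^(3x) + C₂e^(-x)
Applying ICs: C₁ = 5/4, C₂ = 7/4
Particular solution: y = (5/4)e^(3x) + (7/4)e^(-x)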